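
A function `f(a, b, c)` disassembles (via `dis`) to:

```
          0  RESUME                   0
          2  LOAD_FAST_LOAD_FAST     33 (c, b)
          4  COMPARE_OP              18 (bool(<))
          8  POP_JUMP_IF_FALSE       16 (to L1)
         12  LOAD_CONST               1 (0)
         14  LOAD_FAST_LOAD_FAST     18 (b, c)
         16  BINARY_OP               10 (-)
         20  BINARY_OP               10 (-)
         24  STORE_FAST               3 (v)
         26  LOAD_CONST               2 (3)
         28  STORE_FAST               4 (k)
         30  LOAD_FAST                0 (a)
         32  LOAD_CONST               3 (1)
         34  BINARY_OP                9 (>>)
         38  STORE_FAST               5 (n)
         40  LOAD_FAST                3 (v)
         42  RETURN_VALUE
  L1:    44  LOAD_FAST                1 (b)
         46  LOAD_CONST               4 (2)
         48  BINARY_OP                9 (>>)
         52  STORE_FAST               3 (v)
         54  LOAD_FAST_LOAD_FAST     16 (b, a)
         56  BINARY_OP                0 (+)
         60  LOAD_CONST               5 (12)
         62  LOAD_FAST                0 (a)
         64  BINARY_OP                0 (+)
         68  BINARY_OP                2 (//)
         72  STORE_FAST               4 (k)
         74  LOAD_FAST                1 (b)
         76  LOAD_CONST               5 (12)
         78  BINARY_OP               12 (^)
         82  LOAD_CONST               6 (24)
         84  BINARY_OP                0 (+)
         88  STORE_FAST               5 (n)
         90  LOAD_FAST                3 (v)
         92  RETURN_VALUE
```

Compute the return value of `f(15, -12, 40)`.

-3

LOAD_FAST_LOAD_FAST c,b → push 40,-12. Stack: [40, -12]
COMPARE_OP bool(<) → 40 vs -12 = False. Stack: [False]
POP_JUMP_IF_FALSE → pop False; jump. Stack: []
LOAD_FAST b → push -12. Stack: [-12]
LOAD_CONST → push 2. Stack: [-12, 2]
BINARY_OP >> → -12 >> 2 = -3. Stack: [-3]
STORE_FAST v → v=-3. Stack: []
LOAD_FAST_LOAD_FAST b,a → push -12,15. Stack: [-12, 15]
BINARY_OP + → -12 + 15 = 3. Stack: [3]
LOAD_CONST → push 12. Stack: [3, 12]
LOAD_FAST a → push 15. Stack: [3, 12, 15]
BINARY_OP + → 12 + 15 = 27. Stack: [3, 27]
BINARY_OP // → 3 // 27 = 0. Stack: [0]
STORE_FAST k → k=0. Stack: []
LOAD_FAST b → push -12. Stack: [-12]
LOAD_CONST → push 12. Stack: [-12, 12]
BINARY_OP ^ → -12 ^ 12 = -8. Stack: [-8]
LOAD_CONST → push 24. Stack: [-8, 24]
BINARY_OP + → -8 + 24 = 16. Stack: [16]
STORE_FAST n → n=16. Stack: []
LOAD_FAST v → push -3. Stack: [-3]
RETURN_VALUE → return -3.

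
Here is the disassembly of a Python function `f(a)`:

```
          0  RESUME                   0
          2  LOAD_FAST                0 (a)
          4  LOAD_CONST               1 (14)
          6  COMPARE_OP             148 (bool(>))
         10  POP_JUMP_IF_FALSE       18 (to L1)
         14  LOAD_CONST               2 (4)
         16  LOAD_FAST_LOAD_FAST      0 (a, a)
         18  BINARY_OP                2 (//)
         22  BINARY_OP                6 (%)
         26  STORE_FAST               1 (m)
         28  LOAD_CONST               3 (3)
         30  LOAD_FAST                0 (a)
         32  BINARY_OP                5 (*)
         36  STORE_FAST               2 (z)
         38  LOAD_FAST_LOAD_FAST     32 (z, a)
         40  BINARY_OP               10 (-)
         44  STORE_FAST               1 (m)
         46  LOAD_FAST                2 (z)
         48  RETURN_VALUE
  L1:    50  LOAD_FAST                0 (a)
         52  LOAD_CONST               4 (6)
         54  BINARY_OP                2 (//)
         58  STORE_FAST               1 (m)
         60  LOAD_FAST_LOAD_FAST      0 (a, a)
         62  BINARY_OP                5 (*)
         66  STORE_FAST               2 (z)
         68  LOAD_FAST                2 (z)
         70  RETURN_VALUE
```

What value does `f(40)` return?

120

LOAD_FAST a → push 40. Stack: [40]
LOAD_CONST → push 14. Stack: [40, 14]
COMPARE_OP bool(>) → 40 vs 14 = True. Stack: [True]
POP_JUMP_IF_FALSE → pop True; no jump. Stack: []
LOAD_CONST → push 4. Stack: [4]
LOAD_FAST_LOAD_FAST a,a → push 40,40. Stack: [4, 40, 40]
BINARY_OP // → 40 // 40 = 1. Stack: [4, 1]
BINARY_OP % → 4 % 1 = 0. Stack: [0]
STORE_FAST m → m=0. Stack: []
LOAD_CONST → push 3. Stack: [3]
LOAD_FAST a → push 40. Stack: [3, 40]
BINARY_OP * → 3 * 40 = 120. Stack: [120]
STORE_FAST z → z=120. Stack: []
LOAD_FAST_LOAD_FAST z,a → push 120,40. Stack: [120, 40]
BINARY_OP - → 120 - 40 = 80. Stack: [80]
STORE_FAST m → m=80. Stack: []
LOAD_FAST z → push 120. Stack: [120]
RETURN_VALUE → return 120.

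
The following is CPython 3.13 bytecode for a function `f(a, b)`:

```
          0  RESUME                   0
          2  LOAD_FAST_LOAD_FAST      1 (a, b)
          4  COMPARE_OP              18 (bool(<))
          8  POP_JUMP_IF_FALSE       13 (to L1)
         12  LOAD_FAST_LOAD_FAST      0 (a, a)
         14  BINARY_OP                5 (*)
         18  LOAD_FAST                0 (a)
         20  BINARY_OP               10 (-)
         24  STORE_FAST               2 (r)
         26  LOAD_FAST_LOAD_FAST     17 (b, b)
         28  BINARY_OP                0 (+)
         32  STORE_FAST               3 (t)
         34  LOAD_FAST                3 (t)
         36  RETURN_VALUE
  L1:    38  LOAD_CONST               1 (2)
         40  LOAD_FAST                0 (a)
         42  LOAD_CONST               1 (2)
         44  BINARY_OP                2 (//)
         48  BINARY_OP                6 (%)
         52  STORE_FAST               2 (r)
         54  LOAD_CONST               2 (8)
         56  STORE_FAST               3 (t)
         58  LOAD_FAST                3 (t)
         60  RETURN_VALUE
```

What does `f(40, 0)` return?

LOAD_FAST_LOAD_FAST a,b → push 40,0. Stack: [40, 0]
COMPARE_OP bool(<) → 40 vs 0 = False. Stack: [False]
POP_JUMP_IF_FALSE → pop False; jump. Stack: []
LOAD_CONST → push 2. Stack: [2]
LOAD_FAST a → push 40. Stack: [2, 40]
LOAD_CONST → push 2. Stack: [2, 40, 2]
BINARY_OP // → 40 // 2 = 20. Stack: [2, 20]
BINARY_OP % → 2 % 20 = 2. Stack: [2]
STORE_FAST r → r=2. Stack: []
LOAD_CONST → push 8. Stack: [8]
STORE_FAST t → t=8. Stack: []
LOAD_FAST t → push 8. Stack: [8]
RETURN_VALUE → return 8.

8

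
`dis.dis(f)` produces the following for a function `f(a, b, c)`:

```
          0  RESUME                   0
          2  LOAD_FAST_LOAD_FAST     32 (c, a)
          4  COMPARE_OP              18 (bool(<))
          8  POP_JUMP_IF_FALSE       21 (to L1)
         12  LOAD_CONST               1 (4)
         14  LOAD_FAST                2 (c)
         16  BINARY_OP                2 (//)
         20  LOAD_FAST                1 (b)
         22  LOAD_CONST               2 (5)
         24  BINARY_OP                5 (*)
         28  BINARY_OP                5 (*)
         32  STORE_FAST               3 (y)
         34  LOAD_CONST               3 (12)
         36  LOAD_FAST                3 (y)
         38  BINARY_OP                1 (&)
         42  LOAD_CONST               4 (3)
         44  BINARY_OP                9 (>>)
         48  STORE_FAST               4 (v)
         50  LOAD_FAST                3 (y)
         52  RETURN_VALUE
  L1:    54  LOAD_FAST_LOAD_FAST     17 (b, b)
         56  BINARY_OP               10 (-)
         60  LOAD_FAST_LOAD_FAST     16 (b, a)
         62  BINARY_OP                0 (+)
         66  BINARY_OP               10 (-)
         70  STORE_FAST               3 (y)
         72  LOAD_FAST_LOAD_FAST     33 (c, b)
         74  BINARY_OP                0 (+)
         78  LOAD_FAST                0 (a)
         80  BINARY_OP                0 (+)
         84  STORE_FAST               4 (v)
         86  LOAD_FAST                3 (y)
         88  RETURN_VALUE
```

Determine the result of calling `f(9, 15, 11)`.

-24

LOAD_FAST_LOAD_FAST c,a → push 11,9. Stack: [11, 9]
COMPARE_OP bool(<) → 11 vs 9 = False. Stack: [False]
POP_JUMP_IF_FALSE → pop False; jump. Stack: []
LOAD_FAST_LOAD_FAST b,b → push 15,15. Stack: [15, 15]
BINARY_OP - → 15 - 15 = 0. Stack: [0]
LOAD_FAST_LOAD_FAST b,a → push 15,9. Stack: [0, 15, 9]
BINARY_OP + → 15 + 9 = 24. Stack: [0, 24]
BINARY_OP - → 0 - 24 = -24. Stack: [-24]
STORE_FAST y → y=-24. Stack: []
LOAD_FAST_LOAD_FAST c,b → push 11,15. Stack: [11, 15]
BINARY_OP + → 11 + 15 = 26. Stack: [26]
LOAD_FAST a → push 9. Stack: [26, 9]
BINARY_OP + → 26 + 9 = 35. Stack: [35]
STORE_FAST v → v=35. Stack: []
LOAD_FAST y → push -24. Stack: [-24]
RETURN_VALUE → return -24.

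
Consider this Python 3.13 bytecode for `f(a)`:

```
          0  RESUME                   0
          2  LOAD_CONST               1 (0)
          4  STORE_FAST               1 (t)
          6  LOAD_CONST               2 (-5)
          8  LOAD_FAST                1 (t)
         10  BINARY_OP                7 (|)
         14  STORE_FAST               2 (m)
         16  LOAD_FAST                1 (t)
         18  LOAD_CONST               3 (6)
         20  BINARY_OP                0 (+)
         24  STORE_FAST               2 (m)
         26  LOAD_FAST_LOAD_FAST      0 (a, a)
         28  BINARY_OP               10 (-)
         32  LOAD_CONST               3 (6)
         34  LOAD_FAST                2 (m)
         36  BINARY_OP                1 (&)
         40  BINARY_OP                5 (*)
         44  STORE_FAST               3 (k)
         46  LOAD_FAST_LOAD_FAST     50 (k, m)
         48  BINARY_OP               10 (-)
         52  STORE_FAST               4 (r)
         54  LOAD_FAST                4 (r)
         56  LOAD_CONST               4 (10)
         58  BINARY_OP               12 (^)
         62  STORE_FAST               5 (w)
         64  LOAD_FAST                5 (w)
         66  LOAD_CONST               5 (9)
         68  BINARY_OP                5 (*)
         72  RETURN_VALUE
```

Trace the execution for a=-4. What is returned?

LOAD_CONST → push 0. Stack: [0]
STORE_FAST t → t=0. Stack: []
LOAD_CONST → push -5. Stack: [-5]
LOAD_FAST t → push 0. Stack: [-5, 0]
BINARY_OP | → -5 | 0 = -5. Stack: [-5]
STORE_FAST m → m=-5. Stack: []
LOAD_FAST t → push 0. Stack: [0]
LOAD_CONST → push 6. Stack: [0, 6]
BINARY_OP + → 0 + 6 = 6. Stack: [6]
STORE_FAST m → m=6. Stack: []
LOAD_FAST_LOAD_FAST a,a → push -4,-4. Stack: [-4, -4]
BINARY_OP - → -4 - -4 = 0. Stack: [0]
LOAD_CONST → push 6. Stack: [0, 6]
LOAD_FAST m → push 6. Stack: [0, 6, 6]
BINARY_OP & → 6 & 6 = 6. Stack: [0, 6]
BINARY_OP * → 0 * 6 = 0. Stack: [0]
STORE_FAST k → k=0. Stack: []
LOAD_FAST_LOAD_FAST k,m → push 0,6. Stack: [0, 6]
BINARY_OP - → 0 - 6 = -6. Stack: [-6]
STORE_FAST r → r=-6. Stack: []
LOAD_FAST r → push -6. Stack: [-6]
LOAD_CONST → push 10. Stack: [-6, 10]
BINARY_OP ^ → -6 ^ 10 = -16. Stack: [-16]
STORE_FAST w → w=-16. Stack: []
LOAD_FAST w → push -16. Stack: [-16]
LOAD_CONST → push 9. Stack: [-16, 9]
BINARY_OP * → -16 * 9 = -144. Stack: [-144]
RETURN_VALUE → return -144.

-144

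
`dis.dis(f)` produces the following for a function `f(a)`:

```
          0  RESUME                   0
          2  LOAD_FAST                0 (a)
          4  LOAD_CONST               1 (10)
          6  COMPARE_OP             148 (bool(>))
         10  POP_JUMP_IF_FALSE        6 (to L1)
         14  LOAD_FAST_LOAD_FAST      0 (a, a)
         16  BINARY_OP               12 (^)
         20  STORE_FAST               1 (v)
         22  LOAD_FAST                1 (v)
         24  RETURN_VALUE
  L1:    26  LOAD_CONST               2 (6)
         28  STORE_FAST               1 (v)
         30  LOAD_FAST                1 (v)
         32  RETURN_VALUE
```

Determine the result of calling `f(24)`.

0

LOAD_FAST a → push 24. Stack: [24]
LOAD_CONST → push 10. Stack: [24, 10]
COMPARE_OP bool(>) → 24 vs 10 = True. Stack: [True]
POP_JUMP_IF_FALSE → pop True; no jump. Stack: []
LOAD_FAST_LOAD_FAST a,a → push 24,24. Stack: [24, 24]
BINARY_OP ^ → 24 ^ 24 = 0. Stack: [0]
STORE_FAST v → v=0. Stack: []
LOAD_FAST v → push 0. Stack: [0]
RETURN_VALUE → return 0.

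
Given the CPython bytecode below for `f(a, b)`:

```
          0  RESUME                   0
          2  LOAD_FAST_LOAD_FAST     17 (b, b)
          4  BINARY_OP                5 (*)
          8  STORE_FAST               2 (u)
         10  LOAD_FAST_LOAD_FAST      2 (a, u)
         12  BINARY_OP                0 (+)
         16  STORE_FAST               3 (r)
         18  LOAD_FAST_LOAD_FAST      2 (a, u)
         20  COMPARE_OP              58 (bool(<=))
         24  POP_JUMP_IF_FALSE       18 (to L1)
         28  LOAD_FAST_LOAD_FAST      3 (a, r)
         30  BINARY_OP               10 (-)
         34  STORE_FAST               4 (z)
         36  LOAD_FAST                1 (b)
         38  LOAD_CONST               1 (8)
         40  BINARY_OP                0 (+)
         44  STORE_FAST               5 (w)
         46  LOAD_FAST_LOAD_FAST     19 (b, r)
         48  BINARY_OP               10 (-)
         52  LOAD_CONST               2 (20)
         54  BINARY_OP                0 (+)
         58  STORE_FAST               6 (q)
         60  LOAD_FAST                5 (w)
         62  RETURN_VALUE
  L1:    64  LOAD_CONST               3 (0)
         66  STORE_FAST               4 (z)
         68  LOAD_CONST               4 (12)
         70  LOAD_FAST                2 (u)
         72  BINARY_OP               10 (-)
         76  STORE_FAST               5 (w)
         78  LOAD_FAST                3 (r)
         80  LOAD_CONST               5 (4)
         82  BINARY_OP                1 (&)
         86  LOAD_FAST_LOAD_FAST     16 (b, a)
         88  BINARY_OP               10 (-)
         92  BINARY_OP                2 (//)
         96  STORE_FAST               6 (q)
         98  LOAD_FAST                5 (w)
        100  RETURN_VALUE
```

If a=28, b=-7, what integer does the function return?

1

LOAD_FAST_LOAD_FAST b,b → push -7,-7. Stack: [-7, -7]
BINARY_OP * → -7 * -7 = 49. Stack: [49]
STORE_FAST u → u=49. Stack: []
LOAD_FAST_LOAD_FAST a,u → push 28,49. Stack: [28, 49]
BINARY_OP + → 28 + 49 = 77. Stack: [77]
STORE_FAST r → r=77. Stack: []
LOAD_FAST_LOAD_FAST a,u → push 28,49. Stack: [28, 49]
COMPARE_OP bool(<=) → 28 vs 49 = True. Stack: [True]
POP_JUMP_IF_FALSE → pop True; no jump. Stack: []
LOAD_FAST_LOAD_FAST a,r → push 28,77. Stack: [28, 77]
BINARY_OP - → 28 - 77 = -49. Stack: [-49]
STORE_FAST z → z=-49. Stack: []
LOAD_FAST b → push -7. Stack: [-7]
LOAD_CONST → push 8. Stack: [-7, 8]
BINARY_OP + → -7 + 8 = 1. Stack: [1]
STORE_FAST w → w=1. Stack: []
LOAD_FAST_LOAD_FAST b,r → push -7,77. Stack: [-7, 77]
BINARY_OP - → -7 - 77 = -84. Stack: [-84]
LOAD_CONST → push 20. Stack: [-84, 20]
BINARY_OP + → -84 + 20 = -64. Stack: [-64]
STORE_FAST q → q=-64. Stack: []
LOAD_FAST w → push 1. Stack: [1]
RETURN_VALUE → return 1.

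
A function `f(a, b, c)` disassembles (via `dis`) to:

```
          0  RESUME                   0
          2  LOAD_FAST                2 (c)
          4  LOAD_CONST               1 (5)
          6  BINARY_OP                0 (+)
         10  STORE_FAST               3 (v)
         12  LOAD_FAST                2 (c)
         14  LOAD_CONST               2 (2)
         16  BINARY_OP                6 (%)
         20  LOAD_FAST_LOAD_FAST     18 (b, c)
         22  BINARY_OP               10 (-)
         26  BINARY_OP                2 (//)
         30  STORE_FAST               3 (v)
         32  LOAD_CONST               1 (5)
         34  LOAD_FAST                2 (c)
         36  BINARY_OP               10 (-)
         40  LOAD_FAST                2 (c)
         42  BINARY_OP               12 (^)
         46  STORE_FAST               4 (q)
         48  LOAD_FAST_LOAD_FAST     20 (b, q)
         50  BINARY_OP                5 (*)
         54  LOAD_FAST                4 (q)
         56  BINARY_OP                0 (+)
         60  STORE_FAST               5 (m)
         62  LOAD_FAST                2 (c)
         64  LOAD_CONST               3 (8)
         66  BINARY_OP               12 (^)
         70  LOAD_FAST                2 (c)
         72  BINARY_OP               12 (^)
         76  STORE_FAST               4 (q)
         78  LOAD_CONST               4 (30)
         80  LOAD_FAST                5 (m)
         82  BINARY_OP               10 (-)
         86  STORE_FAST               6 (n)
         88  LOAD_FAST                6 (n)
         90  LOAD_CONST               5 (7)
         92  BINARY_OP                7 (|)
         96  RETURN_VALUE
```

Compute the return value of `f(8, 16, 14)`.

151

LOAD_FAST c → push 14. Stack: [14]
LOAD_CONST → push 5. Stack: [14, 5]
BINARY_OP + → 14 + 5 = 19. Stack: [19]
STORE_FAST v → v=19. Stack: []
LOAD_FAST c → push 14. Stack: [14]
LOAD_CONST → push 2. Stack: [14, 2]
BINARY_OP % → 14 % 2 = 0. Stack: [0]
LOAD_FAST_LOAD_FAST b,c → push 16,14. Stack: [0, 16, 14]
BINARY_OP - → 16 - 14 = 2. Stack: [0, 2]
BINARY_OP // → 0 // 2 = 0. Stack: [0]
STORE_FAST v → v=0. Stack: []
LOAD_CONST → push 5. Stack: [5]
LOAD_FAST c → push 14. Stack: [5, 14]
BINARY_OP - → 5 - 14 = -9. Stack: [-9]
LOAD_FAST c → push 14. Stack: [-9, 14]
BINARY_OP ^ → -9 ^ 14 = -7. Stack: [-7]
STORE_FAST q → q=-7. Stack: []
LOAD_FAST_LOAD_FAST b,q → push 16,-7. Stack: [16, -7]
BINARY_OP * → 16 * -7 = -112. Stack: [-112]
LOAD_FAST q → push -7. Stack: [-112, -7]
BINARY_OP + → -112 + -7 = -119. Stack: [-119]
STORE_FAST m → m=-119. Stack: []
LOAD_FAST c → push 14. Stack: [14]
LOAD_CONST → push 8. Stack: [14, 8]
BINARY_OP ^ → 14 ^ 8 = 6. Stack: [6]
LOAD_FAST c → push 14. Stack: [6, 14]
BINARY_OP ^ → 6 ^ 14 = 8. Stack: [8]
STORE_FAST q → q=8. Stack: []
LOAD_CONST → push 30. Stack: [30]
LOAD_FAST m → push -119. Stack: [30, -119]
BINARY_OP - → 30 - -119 = 149. Stack: [149]
STORE_FAST n → n=149. Stack: []
LOAD_FAST n → push 149. Stack: [149]
LOAD_CONST → push 7. Stack: [149, 7]
BINARY_OP | → 149 | 7 = 151. Stack: [151]
RETURN_VALUE → return 151.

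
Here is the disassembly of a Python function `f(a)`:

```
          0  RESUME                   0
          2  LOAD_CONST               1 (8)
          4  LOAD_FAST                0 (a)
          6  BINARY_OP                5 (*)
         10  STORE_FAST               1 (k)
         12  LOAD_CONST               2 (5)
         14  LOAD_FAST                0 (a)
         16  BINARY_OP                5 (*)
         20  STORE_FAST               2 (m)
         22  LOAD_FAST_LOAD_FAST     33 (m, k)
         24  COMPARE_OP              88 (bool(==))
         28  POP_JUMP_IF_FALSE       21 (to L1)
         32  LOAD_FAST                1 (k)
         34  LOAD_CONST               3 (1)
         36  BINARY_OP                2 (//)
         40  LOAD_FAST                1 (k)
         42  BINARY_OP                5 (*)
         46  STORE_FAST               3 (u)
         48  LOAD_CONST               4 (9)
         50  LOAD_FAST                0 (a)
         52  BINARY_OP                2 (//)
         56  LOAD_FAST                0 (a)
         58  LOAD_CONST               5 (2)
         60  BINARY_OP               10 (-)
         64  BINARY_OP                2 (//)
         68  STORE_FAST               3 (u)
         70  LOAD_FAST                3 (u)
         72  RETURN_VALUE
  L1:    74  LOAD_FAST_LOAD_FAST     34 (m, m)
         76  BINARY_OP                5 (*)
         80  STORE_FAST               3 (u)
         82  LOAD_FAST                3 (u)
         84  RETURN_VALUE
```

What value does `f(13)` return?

LOAD_CONST → push 8. Stack: [8]
LOAD_FAST a → push 13. Stack: [8, 13]
BINARY_OP * → 8 * 13 = 104. Stack: [104]
STORE_FAST k → k=104. Stack: []
LOAD_CONST → push 5. Stack: [5]
LOAD_FAST a → push 13. Stack: [5, 13]
BINARY_OP * → 5 * 13 = 65. Stack: [65]
STORE_FAST m → m=65. Stack: []
LOAD_FAST_LOAD_FAST m,k → push 65,104. Stack: [65, 104]
COMPARE_OP bool(==) → 65 vs 104 = False. Stack: [False]
POP_JUMP_IF_FALSE → pop False; jump. Stack: []
LOAD_FAST_LOAD_FAST m,m → push 65,65. Stack: [65, 65]
BINARY_OP * → 65 * 65 = 4225. Stack: [4225]
STORE_FAST u → u=4225. Stack: []
LOAD_FAST u → push 4225. Stack: [4225]
RETURN_VALUE → return 4225.

4225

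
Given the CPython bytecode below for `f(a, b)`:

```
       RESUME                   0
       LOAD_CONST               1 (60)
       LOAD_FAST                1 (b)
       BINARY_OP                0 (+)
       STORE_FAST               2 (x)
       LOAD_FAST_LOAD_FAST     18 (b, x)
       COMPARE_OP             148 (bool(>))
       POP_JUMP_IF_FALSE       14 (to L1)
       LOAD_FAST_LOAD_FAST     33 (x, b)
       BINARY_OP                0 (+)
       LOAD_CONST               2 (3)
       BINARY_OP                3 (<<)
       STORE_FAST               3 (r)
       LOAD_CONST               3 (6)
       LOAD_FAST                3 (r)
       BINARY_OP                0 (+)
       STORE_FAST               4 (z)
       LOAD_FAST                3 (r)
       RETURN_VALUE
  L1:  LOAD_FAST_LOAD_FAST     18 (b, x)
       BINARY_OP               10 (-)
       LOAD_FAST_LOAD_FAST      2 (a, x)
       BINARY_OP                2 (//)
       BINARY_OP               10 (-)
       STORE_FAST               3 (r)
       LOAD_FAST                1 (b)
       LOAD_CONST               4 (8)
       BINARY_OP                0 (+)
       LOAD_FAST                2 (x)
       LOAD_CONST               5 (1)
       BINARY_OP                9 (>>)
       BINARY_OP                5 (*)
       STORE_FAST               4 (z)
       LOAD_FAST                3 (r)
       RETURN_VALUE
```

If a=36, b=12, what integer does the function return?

-60

LOAD_CONST → push 60. Stack: [60]
LOAD_FAST b → push 12. Stack: [60, 12]
BINARY_OP + → 60 + 12 = 72. Stack: [72]
STORE_FAST x → x=72. Stack: []
LOAD_FAST_LOAD_FAST b,x → push 12,72. Stack: [12, 72]
COMPARE_OP bool(>) → 12 vs 72 = False. Stack: [False]
POP_JUMP_IF_FALSE → pop False; jump. Stack: []
LOAD_FAST_LOAD_FAST b,x → push 12,72. Stack: [12, 72]
BINARY_OP - → 12 - 72 = -60. Stack: [-60]
LOAD_FAST_LOAD_FAST a,x → push 36,72. Stack: [-60, 36, 72]
BINARY_OP // → 36 // 72 = 0. Stack: [-60, 0]
BINARY_OP - → -60 - 0 = -60. Stack: [-60]
STORE_FAST r → r=-60. Stack: []
LOAD_FAST b → push 12. Stack: [12]
LOAD_CONST → push 8. Stack: [12, 8]
BINARY_OP + → 12 + 8 = 20. Stack: [20]
LOAD_FAST x → push 72. Stack: [20, 72]
LOAD_CONST → push 1. Stack: [20, 72, 1]
BINARY_OP >> → 72 >> 1 = 36. Stack: [20, 36]
BINARY_OP * → 20 * 36 = 720. Stack: [720]
STORE_FAST z → z=720. Stack: []
LOAD_FAST r → push -60. Stack: [-60]
RETURN_VALUE → return -60.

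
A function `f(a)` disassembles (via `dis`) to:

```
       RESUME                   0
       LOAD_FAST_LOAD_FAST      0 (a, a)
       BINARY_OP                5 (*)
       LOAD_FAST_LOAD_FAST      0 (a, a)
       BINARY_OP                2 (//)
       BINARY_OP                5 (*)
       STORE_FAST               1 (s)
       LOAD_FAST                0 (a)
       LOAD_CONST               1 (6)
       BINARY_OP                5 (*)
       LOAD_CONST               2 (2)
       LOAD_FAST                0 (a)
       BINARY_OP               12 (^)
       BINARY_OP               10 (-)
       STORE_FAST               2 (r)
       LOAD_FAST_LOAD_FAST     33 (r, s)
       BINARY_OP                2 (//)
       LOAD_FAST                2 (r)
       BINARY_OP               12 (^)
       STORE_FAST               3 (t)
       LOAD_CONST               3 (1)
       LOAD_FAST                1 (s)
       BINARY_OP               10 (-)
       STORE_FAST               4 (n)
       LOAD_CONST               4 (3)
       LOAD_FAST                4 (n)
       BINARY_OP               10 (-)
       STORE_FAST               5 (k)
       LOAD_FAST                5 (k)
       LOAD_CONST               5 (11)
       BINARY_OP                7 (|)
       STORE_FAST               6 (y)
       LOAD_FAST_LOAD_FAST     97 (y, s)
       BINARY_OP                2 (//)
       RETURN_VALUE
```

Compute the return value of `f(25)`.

LOAD_FAST_LOAD_FAST a,a → push 25,25. Stack: [25, 25]
BINARY_OP * → 25 * 25 = 625. Stack: [625]
LOAD_FAST_LOAD_FAST a,a → push 25,25. Stack: [625, 25, 25]
BINARY_OP // → 25 // 25 = 1. Stack: [625, 1]
BINARY_OP * → 625 * 1 = 625. Stack: [625]
STORE_FAST s → s=625. Stack: []
LOAD_FAST a → push 25. Stack: [25]
LOAD_CONST → push 6. Stack: [25, 6]
BINARY_OP * → 25 * 6 = 150. Stack: [150]
LOAD_CONST → push 2. Stack: [150, 2]
LOAD_FAST a → push 25. Stack: [150, 2, 25]
BINARY_OP ^ → 2 ^ 25 = 27. Stack: [150, 27]
BINARY_OP - → 150 - 27 = 123. Stack: [123]
STORE_FAST r → r=123. Stack: []
LOAD_FAST_LOAD_FAST r,s → push 123,625. Stack: [123, 625]
BINARY_OP // → 123 // 625 = 0. Stack: [0]
LOAD_FAST r → push 123. Stack: [0, 123]
BINARY_OP ^ → 0 ^ 123 = 123. Stack: [123]
STORE_FAST t → t=123. Stack: []
LOAD_CONST → push 1. Stack: [1]
LOAD_FAST s → push 625. Stack: [1, 625]
BINARY_OP - → 1 - 625 = -624. Stack: [-624]
STORE_FAST n → n=-624. Stack: []
LOAD_CONST → push 3. Stack: [3]
LOAD_FAST n → push -624. Stack: [3, -624]
BINARY_OP - → 3 - -624 = 627. Stack: [627]
STORE_FAST k → k=627. Stack: []
LOAD_FAST k → push 627. Stack: [627]
LOAD_CONST → push 11. Stack: [627, 11]
BINARY_OP | → 627 | 11 = 635. Stack: [635]
STORE_FAST y → y=635. Stack: []
LOAD_FAST_LOAD_FAST y,s → push 635,625. Stack: [635, 625]
BINARY_OP // → 635 // 625 = 1. Stack: [1]
RETURN_VALUE → return 1.

1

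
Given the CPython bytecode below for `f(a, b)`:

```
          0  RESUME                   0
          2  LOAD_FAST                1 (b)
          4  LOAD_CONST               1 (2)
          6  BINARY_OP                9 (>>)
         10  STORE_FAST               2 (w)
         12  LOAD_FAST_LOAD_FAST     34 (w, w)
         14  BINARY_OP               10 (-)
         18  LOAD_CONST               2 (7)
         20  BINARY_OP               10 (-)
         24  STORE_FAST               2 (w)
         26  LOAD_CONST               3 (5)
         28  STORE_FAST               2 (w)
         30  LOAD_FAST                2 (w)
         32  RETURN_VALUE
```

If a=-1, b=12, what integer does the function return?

5

LOAD_FAST b → push 12. Stack: [12]
LOAD_CONST → push 2. Stack: [12, 2]
BINARY_OP >> → 12 >> 2 = 3. Stack: [3]
STORE_FAST w → w=3. Stack: []
LOAD_FAST_LOAD_FAST w,w → push 3,3. Stack: [3, 3]
BINARY_OP - → 3 - 3 = 0. Stack: [0]
LOAD_CONST → push 7. Stack: [0, 7]
BINARY_OP - → 0 - 7 = -7. Stack: [-7]
STORE_FAST w → w=-7. Stack: []
LOAD_CONST → push 5. Stack: [5]
STORE_FAST w → w=5. Stack: []
LOAD_FAST w → push 5. Stack: [5]
RETURN_VALUE → return 5.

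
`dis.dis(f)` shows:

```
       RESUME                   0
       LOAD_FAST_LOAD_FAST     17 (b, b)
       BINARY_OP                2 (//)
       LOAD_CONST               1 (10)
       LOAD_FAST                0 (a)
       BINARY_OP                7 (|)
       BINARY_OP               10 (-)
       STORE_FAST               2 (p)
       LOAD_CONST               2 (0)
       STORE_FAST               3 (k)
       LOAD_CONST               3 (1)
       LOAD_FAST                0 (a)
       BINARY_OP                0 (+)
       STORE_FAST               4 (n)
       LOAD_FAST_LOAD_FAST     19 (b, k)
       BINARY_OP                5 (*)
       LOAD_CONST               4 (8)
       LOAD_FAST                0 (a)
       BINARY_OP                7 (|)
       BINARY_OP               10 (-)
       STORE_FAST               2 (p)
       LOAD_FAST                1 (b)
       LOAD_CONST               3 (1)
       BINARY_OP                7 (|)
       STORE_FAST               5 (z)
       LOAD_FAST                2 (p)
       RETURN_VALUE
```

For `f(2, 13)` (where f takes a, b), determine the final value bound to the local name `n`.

LOAD_FAST_LOAD_FAST b,b → push 13,13. Stack: [13, 13]
BINARY_OP // → 13 // 13 = 1. Stack: [1]
LOAD_CONST → push 10. Stack: [1, 10]
LOAD_FAST a → push 2. Stack: [1, 10, 2]
BINARY_OP | → 10 | 2 = 10. Stack: [1, 10]
BINARY_OP - → 1 - 10 = -9. Stack: [-9]
STORE_FAST p → p=-9. Stack: []
LOAD_CONST → push 0. Stack: [0]
STORE_FAST k → k=0. Stack: []
LOAD_CONST → push 1. Stack: [1]
LOAD_FAST a → push 2. Stack: [1, 2]
BINARY_OP + → 1 + 2 = 3. Stack: [3]
STORE_FAST n → n=3. Stack: []
LOAD_FAST_LOAD_FAST b,k → push 13,0. Stack: [13, 0]
BINARY_OP * → 13 * 0 = 0. Stack: [0]
LOAD_CONST → push 8. Stack: [0, 8]
LOAD_FAST a → push 2. Stack: [0, 8, 2]
BINARY_OP | → 8 | 2 = 10. Stack: [0, 10]
BINARY_OP - → 0 - 10 = -10. Stack: [-10]
STORE_FAST p → p=-10. Stack: []
LOAD_FAST b → push 13. Stack: [13]
LOAD_CONST → push 1. Stack: [13, 1]
BINARY_OP | → 13 | 1 = 13. Stack: [13]
STORE_FAST z → z=13. Stack: []
LOAD_FAST p → push -10. Stack: [-10]
RETURN_VALUE → return -10.

3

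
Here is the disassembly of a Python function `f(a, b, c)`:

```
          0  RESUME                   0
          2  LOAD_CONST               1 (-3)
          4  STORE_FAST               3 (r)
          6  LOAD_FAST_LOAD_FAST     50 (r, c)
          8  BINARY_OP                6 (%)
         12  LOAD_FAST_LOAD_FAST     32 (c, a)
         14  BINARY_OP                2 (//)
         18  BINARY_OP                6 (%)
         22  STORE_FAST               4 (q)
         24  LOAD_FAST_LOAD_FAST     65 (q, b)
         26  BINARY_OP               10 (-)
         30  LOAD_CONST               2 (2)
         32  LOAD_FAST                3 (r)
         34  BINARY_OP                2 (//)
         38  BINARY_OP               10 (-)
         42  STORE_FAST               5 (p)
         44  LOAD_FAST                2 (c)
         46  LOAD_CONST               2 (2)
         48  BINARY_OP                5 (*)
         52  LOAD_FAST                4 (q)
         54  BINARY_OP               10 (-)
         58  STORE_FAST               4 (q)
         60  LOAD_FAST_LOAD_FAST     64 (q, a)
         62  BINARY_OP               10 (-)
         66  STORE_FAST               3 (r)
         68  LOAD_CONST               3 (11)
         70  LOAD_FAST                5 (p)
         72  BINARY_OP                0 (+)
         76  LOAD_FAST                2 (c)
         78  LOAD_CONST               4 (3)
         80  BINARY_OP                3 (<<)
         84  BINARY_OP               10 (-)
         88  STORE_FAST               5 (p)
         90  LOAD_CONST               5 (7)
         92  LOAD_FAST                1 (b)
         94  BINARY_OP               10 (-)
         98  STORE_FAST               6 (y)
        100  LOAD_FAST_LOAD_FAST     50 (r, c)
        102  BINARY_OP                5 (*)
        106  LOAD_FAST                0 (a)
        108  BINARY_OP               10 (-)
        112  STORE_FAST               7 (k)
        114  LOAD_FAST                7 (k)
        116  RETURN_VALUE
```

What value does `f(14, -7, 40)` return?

2586

LOAD_CONST → push -3. Stack: [-3]
STORE_FAST r → r=-3. Stack: []
LOAD_FAST_LOAD_FAST r,c → push -3,40. Stack: [-3, 40]
BINARY_OP % → -3 % 40 = 37. Stack: [37]
LOAD_FAST_LOAD_FAST c,a → push 40,14. Stack: [37, 40, 14]
BINARY_OP // → 40 // 14 = 2. Stack: [37, 2]
BINARY_OP % → 37 % 2 = 1. Stack: [1]
STORE_FAST q → q=1. Stack: []
LOAD_FAST_LOAD_FAST q,b → push 1,-7. Stack: [1, -7]
BINARY_OP - → 1 - -7 = 8. Stack: [8]
LOAD_CONST → push 2. Stack: [8, 2]
LOAD_FAST r → push -3. Stack: [8, 2, -3]
BINARY_OP // → 2 // -3 = -1. Stack: [8, -1]
BINARY_OP - → 8 - -1 = 9. Stack: [9]
STORE_FAST p → p=9. Stack: []
LOAD_FAST c → push 40. Stack: [40]
LOAD_CONST → push 2. Stack: [40, 2]
BINARY_OP * → 40 * 2 = 80. Stack: [80]
LOAD_FAST q → push 1. Stack: [80, 1]
BINARY_OP - → 80 - 1 = 79. Stack: [79]
STORE_FAST q → q=79. Stack: []
LOAD_FAST_LOAD_FAST q,a → push 79,14. Stack: [79, 14]
BINARY_OP - → 79 - 14 = 65. Stack: [65]
STORE_FAST r → r=65. Stack: []
LOAD_CONST → push 11. Stack: [11]
LOAD_FAST p → push 9. Stack: [11, 9]
BINARY_OP + → 11 + 9 = 20. Stack: [20]
LOAD_FAST c → push 40. Stack: [20, 40]
LOAD_CONST → push 3. Stack: [20, 40, 3]
BINARY_OP << → 40 << 3 = 320. Stack: [20, 320]
BINARY_OP - → 20 - 320 = -300. Stack: [-300]
STORE_FAST p → p=-300. Stack: []
LOAD_CONST → push 7. Stack: [7]
LOAD_FAST b → push -7. Stack: [7, -7]
BINARY_OP - → 7 - -7 = 14. Stack: [14]
STORE_FAST y → y=14. Stack: []
LOAD_FAST_LOAD_FAST r,c → push 65,40. Stack: [65, 40]
BINARY_OP * → 65 * 40 = 2600. Stack: [2600]
LOAD_FAST a → push 14. Stack: [2600, 14]
BINARY_OP - → 2600 - 14 = 2586. Stack: [2586]
STORE_FAST k → k=2586. Stack: []
LOAD_FAST k → push 2586. Stack: [2586]
RETURN_VALUE → return 2586.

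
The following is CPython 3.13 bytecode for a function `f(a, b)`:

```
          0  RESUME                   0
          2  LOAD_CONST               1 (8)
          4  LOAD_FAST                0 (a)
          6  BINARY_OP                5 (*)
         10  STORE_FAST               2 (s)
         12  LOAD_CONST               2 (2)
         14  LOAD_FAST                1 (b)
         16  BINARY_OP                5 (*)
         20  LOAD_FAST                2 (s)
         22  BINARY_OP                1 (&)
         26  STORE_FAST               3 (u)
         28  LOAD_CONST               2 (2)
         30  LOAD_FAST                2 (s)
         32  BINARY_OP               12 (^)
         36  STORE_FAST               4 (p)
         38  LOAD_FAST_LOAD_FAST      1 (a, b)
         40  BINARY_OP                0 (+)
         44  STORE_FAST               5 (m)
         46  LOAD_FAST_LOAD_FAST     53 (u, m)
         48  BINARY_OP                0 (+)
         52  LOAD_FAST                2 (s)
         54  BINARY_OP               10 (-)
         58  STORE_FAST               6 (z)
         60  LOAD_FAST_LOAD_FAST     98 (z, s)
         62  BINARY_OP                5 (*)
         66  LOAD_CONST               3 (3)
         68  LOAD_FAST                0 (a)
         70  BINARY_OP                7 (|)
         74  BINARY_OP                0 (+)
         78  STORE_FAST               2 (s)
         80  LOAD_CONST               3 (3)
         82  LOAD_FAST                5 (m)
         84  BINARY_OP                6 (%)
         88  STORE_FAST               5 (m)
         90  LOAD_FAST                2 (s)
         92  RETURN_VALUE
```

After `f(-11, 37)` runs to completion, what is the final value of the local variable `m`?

LOAD_CONST → push 8. Stack: [8]
LOAD_FAST a → push -11. Stack: [8, -11]
BINARY_OP * → 8 * -11 = -88. Stack: [-88]
STORE_FAST s → s=-88. Stack: []
LOAD_CONST → push 2. Stack: [2]
LOAD_FAST b → push 37. Stack: [2, 37]
BINARY_OP * → 2 * 37 = 74. Stack: [74]
LOAD_FAST s → push -88. Stack: [74, -88]
BINARY_OP & → 74 & -88 = 8. Stack: [8]
STORE_FAST u → u=8. Stack: []
LOAD_CONST → push 2. Stack: [2]
LOAD_FAST s → push -88. Stack: [2, -88]
BINARY_OP ^ → 2 ^ -88 = -86. Stack: [-86]
STORE_FAST p → p=-86. Stack: []
LOAD_FAST_LOAD_FAST a,b → push -11,37. Stack: [-11, 37]
BINARY_OP + → -11 + 37 = 26. Stack: [26]
STORE_FAST m → m=26. Stack: []
LOAD_FAST_LOAD_FAST u,m → push 8,26. Stack: [8, 26]
BINARY_OP + → 8 + 26 = 34. Stack: [34]
LOAD_FAST s → push -88. Stack: [34, -88]
BINARY_OP - → 34 - -88 = 122. Stack: [122]
STORE_FAST z → z=122. Stack: []
LOAD_FAST_LOAD_FAST z,s → push 122,-88. Stack: [122, -88]
BINARY_OP * → 122 * -88 = -10736. Stack: [-10736]
LOAD_CONST → push 3. Stack: [-10736, 3]
LOAD_FAST a → push -11. Stack: [-10736, 3, -11]
BINARY_OP | → 3 | -11 = -9. Stack: [-10736, -9]
BINARY_OP + → -10736 + -9 = -10745. Stack: [-10745]
STORE_FAST s → s=-10745. Stack: []
LOAD_CONST → push 3. Stack: [3]
LOAD_FAST m → push 26. Stack: [3, 26]
BINARY_OP % → 3 % 26 = 3. Stack: [3]
STORE_FAST m → m=3. Stack: []
LOAD_FAST s → push -10745. Stack: [-10745]
RETURN_VALUE → return -10745.

3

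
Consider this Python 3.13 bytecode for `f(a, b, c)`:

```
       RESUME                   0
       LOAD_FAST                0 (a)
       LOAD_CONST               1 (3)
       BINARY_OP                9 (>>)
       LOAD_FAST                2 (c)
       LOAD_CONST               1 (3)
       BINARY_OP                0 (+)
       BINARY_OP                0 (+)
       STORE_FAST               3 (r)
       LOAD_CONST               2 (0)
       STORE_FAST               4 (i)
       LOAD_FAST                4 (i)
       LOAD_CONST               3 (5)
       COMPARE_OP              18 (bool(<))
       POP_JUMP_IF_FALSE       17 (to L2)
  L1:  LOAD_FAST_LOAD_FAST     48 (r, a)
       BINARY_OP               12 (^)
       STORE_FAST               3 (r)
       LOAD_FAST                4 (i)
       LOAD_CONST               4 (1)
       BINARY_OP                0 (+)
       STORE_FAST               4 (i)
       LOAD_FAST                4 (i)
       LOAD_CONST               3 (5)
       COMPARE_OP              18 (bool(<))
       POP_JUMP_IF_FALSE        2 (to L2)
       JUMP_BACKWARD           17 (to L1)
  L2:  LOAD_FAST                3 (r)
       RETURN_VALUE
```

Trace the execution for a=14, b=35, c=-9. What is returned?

-11

LOAD_FAST a → push 14
LOAD_CONST → push 3
BINARY_OP >> → 14 >> 3 = 1
LOAD_FAST c → push -9
LOAD_CONST → push 3
BINARY_OP + → -9 + 3 = -6
BINARY_OP + → 1 + -6 = -5
STORE_FAST r → r=-5
LOAD_CONST → push 0
STORE_FAST i → i=0
LOAD_FAST i → push 0
LOAD_CONST → push 5
COMPARE_OP bool(<) → 0 vs 5 = True
POP_JUMP_IF_FALSE → pop True; no jump
LOAD_FAST_LOAD_FAST r,a → push -5,14
BINARY_OP ^ → -5 ^ 14 = -11
STORE_FAST r → r=-11
LOAD_FAST i → push 0
LOAD_CONST → push 1
BINARY_OP + → 0 + 1 = 1
STORE_FAST i → i=1
LOAD_FAST i → push 1
LOAD_CONST → push 5
COMPARE_OP bool(<) → 1 vs 5 = True
POP_JUMP_IF_FALSE → pop True; no jump
LOAD_FAST_LOAD_FAST r,a → push -11,14
BINARY_OP ^ → -11 ^ 14 = -5
STORE_FAST r → r=-5
LOAD_FAST i → push 1
LOAD_CONST → push 1
BINARY_OP + → 1 + 1 = 2
STORE_FAST i → i=2
LOAD_FAST i → push 2
LOAD_CONST → push 5
COMPARE_OP bool(<) → 2 vs 5 = True
POP_JUMP_IF_FALSE → pop True; no jump
LOAD_FAST_LOAD_FAST r,a → push -5,14
BINARY_OP ^ → -5 ^ 14 = -11
STORE_FAST r → r=-11
LOAD_FAST i → push 2
LOAD_CONST → push 1
BINARY_OP + → 2 + 1 = 3
STORE_FAST i → i=3
LOAD_FAST i → push 3
LOAD_CONST → push 5
COMPARE_OP bool(<) → 3 vs 5 = True
POP_JUMP_IF_FALSE → pop True; no jump
LOAD_FAST_LOAD_FAST r,a → push -11,14
BINARY_OP ^ → -11 ^ 14 = -5
STORE_FAST r → r=-5
LOAD_FAST i → push 3
LOAD_CONST → push 1
BINARY_OP + → 3 + 1 = 4
STORE_FAST i → i=4
LOAD_FAST i → push 4
LOAD_CONST → push 5
COMPARE_OP bool(<) → 4 vs 5 = True
POP_JUMP_IF_FALSE → pop True; no jump
LOAD_FAST_LOAD_FAST r,a → push -5,14
BINARY_OP ^ → -5 ^ 14 = -11
STORE_FAST r → r=-11
LOAD_FAST i → push 4
LOAD_CONST → push 1
BINARY_OP + → 4 + 1 = 5
STORE_FAST i → i=5
LOAD_FAST i → push 5
LOAD_CONST → push 5
COMPARE_OP bool(<) → 5 vs 5 = False
POP_JUMP_IF_FALSE → pop False; jump
LOAD_FAST r → push -11
RETURN_VALUE → return -11.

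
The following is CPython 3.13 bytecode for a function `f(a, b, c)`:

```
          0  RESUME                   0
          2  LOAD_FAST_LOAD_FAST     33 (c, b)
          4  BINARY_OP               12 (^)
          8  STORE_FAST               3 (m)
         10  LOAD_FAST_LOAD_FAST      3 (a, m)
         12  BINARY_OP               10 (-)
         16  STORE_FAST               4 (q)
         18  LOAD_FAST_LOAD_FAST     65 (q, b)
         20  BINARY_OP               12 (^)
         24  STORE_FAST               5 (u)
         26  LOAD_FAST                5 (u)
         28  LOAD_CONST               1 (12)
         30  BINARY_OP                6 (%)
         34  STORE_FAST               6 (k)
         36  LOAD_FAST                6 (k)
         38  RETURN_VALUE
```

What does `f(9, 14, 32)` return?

LOAD_FAST_LOAD_FAST c,b → push 32,14. Stack: [32, 14]
BINARY_OP ^ → 32 ^ 14 = 46. Stack: [46]
STORE_FAST m → m=46. Stack: []
LOAD_FAST_LOAD_FAST a,m → push 9,46. Stack: [9, 46]
BINARY_OP - → 9 - 46 = -37. Stack: [-37]
STORE_FAST q → q=-37. Stack: []
LOAD_FAST_LOAD_FAST q,b → push -37,14. Stack: [-37, 14]
BINARY_OP ^ → -37 ^ 14 = -43. Stack: [-43]
STORE_FAST u → u=-43. Stack: []
LOAD_FAST u → push -43. Stack: [-43]
LOAD_CONST → push 12. Stack: [-43, 12]
BINARY_OP % → -43 % 12 = 5. Stack: [5]
STORE_FAST k → k=5. Stack: []
LOAD_FAST k → push 5. Stack: [5]
RETURN_VALUE → return 5.

5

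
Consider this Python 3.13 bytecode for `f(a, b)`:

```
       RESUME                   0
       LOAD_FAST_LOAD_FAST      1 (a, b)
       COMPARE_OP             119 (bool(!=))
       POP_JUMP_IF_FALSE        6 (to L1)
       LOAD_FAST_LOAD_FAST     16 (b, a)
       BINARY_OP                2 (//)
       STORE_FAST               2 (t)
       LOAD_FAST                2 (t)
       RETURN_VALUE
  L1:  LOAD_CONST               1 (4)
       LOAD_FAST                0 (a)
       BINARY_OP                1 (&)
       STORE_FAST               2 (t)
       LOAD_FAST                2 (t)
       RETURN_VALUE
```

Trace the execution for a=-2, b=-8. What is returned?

4

LOAD_FAST_LOAD_FAST a,b → push -2,-8. Stack: [-2, -8]
COMPARE_OP bool(!=) → -2 vs -8 = True. Stack: [True]
POP_JUMP_IF_FALSE → pop True; no jump. Stack: []
LOAD_FAST_LOAD_FAST b,a → push -8,-2. Stack: [-8, -2]
BINARY_OP // → -8 // -2 = 4. Stack: [4]
STORE_FAST t → t=4. Stack: []
LOAD_FAST t → push 4. Stack: [4]
RETURN_VALUE → return 4.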